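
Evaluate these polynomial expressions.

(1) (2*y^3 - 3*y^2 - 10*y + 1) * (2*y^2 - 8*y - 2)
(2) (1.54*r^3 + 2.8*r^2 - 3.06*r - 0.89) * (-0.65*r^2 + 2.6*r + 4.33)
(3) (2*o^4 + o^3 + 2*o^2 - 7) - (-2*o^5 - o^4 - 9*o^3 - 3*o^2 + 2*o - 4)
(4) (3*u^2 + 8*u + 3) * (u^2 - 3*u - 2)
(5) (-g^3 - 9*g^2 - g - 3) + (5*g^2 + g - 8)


(1) = 4*y^5 - 22*y^4 + 88*y^2 + 12*y - 2
(2) = -1.001*r^5 + 2.184*r^4 + 15.9372*r^3 + 4.7465*r^2 - 15.5638*r - 3.8537
(3) = 2*o^5 + 3*o^4 + 10*o^3 + 5*o^2 - 2*o - 3
(4) = 3*u^4 - u^3 - 27*u^2 - 25*u - 6
(5) = -g^3 - 4*g^2 - 11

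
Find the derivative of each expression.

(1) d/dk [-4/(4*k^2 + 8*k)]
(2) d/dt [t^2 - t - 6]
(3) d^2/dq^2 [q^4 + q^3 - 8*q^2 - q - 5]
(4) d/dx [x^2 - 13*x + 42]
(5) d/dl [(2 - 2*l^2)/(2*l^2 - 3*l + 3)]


(1) = 2*(k + 1)/(k^2*(k + 2)^2)
(2) = 2*t - 1
(3) = 12*q^2 + 6*q - 16
(4) = 2*x - 13
(5) = 2*(3*l^2 - 10*l + 3)/(4*l^4 - 12*l^3 + 21*l^2 - 18*l + 9)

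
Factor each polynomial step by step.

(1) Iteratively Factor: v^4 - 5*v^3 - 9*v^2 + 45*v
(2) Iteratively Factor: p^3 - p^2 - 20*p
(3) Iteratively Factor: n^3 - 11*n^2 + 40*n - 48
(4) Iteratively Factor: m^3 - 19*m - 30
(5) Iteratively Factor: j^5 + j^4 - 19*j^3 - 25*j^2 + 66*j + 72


(1) = (v + 3)*(v^3 - 8*v^2 + 15*v) = (v - 5)*(v + 3)*(v^2 - 3*v) = v*(v - 5)*(v + 3)*(v - 3)
(2) = (p + 4)*(p^2 - 5*p) = (p - 5)*(p + 4)*(p)
(3) = (n - 3)*(n^2 - 8*n + 16) = (n - 4)*(n - 3)*(n - 4)
(4) = (m + 3)*(m^2 - 3*m - 10) = (m + 2)*(m + 3)*(m - 5)
(5) = (j + 3)*(j^4 - 2*j^3 - 13*j^2 + 14*j + 24) = (j + 1)*(j + 3)*(j^3 - 3*j^2 - 10*j + 24) = (j + 1)*(j + 3)^2*(j^2 - 6*j + 8) = (j - 4)*(j + 1)*(j + 3)^2*(j - 2)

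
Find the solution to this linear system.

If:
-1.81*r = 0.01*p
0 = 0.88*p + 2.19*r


Then:
p = 0.00
r = 0.00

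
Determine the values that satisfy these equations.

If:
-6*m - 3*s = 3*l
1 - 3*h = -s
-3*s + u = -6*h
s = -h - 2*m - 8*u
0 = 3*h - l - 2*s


Then:
h = 13/14
l = -11/14
m = -1/2
s = 25/14
u = -3/14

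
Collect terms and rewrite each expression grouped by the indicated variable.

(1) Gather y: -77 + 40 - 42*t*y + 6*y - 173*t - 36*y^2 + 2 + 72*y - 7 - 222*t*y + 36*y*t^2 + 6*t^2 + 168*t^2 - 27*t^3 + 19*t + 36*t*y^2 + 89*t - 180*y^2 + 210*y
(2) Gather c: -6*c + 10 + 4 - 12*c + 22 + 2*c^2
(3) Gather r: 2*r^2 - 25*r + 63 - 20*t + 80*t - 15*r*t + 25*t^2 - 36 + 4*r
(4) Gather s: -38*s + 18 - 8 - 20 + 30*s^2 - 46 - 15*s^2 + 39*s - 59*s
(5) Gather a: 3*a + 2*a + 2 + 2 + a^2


(1) = -27*t^3 + 174*t^2 - 65*t + y^2*(36*t - 216) + y*(36*t^2 - 264*t + 288) - 42
(2) = 2*c^2 - 18*c + 36
(3) = 2*r^2 + r*(-15*t - 21) + 25*t^2 + 60*t + 27
(4) = 15*s^2 - 58*s - 56
(5) = a^2 + 5*a + 4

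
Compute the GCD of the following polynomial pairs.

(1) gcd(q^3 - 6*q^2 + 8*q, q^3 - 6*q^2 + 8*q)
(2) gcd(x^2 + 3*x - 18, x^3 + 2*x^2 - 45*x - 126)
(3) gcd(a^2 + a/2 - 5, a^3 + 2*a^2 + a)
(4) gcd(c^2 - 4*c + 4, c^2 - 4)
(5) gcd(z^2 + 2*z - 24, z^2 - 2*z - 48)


(1) = q^3 - 6*q^2 + 8*q
(2) = gcd((x - 3)*(x + 6), (x - 7)*(x + 3)*(x + 6)) = x + 6
(3) = 1
(4) = gcd((c - 2)^2, (c - 2)*(c + 2)) = c - 2
(5) = z + 6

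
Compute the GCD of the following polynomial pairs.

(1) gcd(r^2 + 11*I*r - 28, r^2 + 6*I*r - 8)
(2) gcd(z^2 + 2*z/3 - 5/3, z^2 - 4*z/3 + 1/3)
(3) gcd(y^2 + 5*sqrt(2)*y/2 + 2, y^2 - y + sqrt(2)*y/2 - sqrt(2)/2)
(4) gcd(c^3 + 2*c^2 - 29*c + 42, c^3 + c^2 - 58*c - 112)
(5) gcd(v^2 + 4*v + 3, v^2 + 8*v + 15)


(1) = r + 4*I
(2) = gcd((z - 1)*(z + 5/3), (z - 1)*(z - 1/3)) = z - 1
(3) = gcd((y + sqrt(2)/2)*(y + 2*sqrt(2)), (y - 1)*(y + sqrt(2)/2)) = y + sqrt(2)/2
(4) = gcd((c - 3)*(c - 2)*(c + 7), (c - 8)*(c + 2)*(c + 7)) = c + 7
(5) = gcd((v + 1)*(v + 3), (v + 3)*(v + 5)) = v + 3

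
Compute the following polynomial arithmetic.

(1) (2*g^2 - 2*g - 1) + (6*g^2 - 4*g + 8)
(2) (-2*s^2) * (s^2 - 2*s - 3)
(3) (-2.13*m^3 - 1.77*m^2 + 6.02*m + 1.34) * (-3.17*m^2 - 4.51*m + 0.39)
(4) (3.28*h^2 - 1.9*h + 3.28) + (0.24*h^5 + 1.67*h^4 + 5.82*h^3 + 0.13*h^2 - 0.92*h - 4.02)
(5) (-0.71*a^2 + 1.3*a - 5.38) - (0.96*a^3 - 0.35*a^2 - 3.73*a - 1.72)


(1) = 8*g^2 - 6*g + 7
(2) = -2*s^4 + 4*s^3 + 6*s^2
(3) = 6.7521*m^5 + 15.2172*m^4 - 11.9314*m^3 - 32.0883*m^2 - 3.6956*m + 0.5226
(4) = 0.24*h^5 + 1.67*h^4 + 5.82*h^3 + 3.41*h^2 - 2.82*h - 0.74
(5) = -0.96*a^3 - 0.36*a^2 + 5.03*a - 3.66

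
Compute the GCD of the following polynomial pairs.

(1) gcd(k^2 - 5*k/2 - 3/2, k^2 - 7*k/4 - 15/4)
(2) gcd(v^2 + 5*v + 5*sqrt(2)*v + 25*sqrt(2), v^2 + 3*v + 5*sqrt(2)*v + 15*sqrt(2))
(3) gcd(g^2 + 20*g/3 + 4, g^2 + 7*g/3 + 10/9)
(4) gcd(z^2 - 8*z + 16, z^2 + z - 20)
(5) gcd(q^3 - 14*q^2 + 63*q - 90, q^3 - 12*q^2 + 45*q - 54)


(1) = gcd((k - 3)*(k + 1/2), (k - 3)*(k + 5/4)) = k - 3
(2) = v + 5*sqrt(2)
(3) = gcd((g + 2/3)*(g + 6), (g + 2/3)*(g + 5/3)) = g + 2/3
(4) = z - 4
(5) = q^2 - 9*q + 18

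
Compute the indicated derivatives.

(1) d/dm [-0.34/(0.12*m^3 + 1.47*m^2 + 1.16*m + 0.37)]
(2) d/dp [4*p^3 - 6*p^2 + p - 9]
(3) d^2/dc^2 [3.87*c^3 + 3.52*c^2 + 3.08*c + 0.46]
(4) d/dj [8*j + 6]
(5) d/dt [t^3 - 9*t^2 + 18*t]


(1) = (0.1224*m^2 + 0.9996*m + 0.3944)/(0.12*m^3 + 1.47*m^2 + 1.16*m + 0.37)^2
(2) = 12*p^2 - 12*p + 1
(3) = 23.22*c + 7.04
(4) = 8
(5) = 3*t^2 - 18*t + 18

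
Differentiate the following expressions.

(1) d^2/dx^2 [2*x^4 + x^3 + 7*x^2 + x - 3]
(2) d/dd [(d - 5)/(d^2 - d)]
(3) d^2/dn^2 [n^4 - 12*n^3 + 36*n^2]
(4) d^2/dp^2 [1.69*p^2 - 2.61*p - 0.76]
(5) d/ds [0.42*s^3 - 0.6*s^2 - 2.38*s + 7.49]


(1) = 24*x^2 + 6*x + 14
(2) = (-d^2 + 10*d - 5)/(d^2*(d^2 - 2*d + 1))
(3) = 12*n^2 - 72*n + 72
(4) = 3.38000000000000
(5) = 1.26*s^2 - 1.2*s - 2.38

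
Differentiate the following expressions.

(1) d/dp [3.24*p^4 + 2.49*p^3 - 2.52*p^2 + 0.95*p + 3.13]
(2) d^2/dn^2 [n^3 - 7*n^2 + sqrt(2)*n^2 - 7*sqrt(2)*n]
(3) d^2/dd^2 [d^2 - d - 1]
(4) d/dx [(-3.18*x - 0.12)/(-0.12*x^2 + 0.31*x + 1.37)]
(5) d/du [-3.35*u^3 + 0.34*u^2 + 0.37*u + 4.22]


(1) = 12.96*p^3 + 7.47*p^2 - 5.04*p + 0.95
(2) = 6*n - 14 + 2*sqrt(2)
(3) = 2
(4) = (0.3816*x^2 - 0.9858*x - (0.24*x - 0.31)*(3.18*x + 0.12) - 4.3566)/(-0.12*x^2 + 0.31*x + 1.37)^2
(5) = -10.05*u^2 + 0.68*u + 0.37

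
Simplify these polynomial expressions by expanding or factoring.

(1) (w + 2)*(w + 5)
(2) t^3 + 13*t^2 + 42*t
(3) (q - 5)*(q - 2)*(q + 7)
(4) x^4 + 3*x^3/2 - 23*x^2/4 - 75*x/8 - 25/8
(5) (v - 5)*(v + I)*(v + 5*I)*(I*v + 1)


(1) = w^2 + 7*w + 10
(2) = t*(t + 6)*(t + 7)
(3) = q^3 - 39*q + 70
(4) = (x - 5/2)*(x + 1/2)*(x + 1)*(x + 5/2)
(5) = I*v^4 - 5*v^3 - 5*I*v^3 + 25*v^2 + I*v^2 - 5*v - 5*I*v + 25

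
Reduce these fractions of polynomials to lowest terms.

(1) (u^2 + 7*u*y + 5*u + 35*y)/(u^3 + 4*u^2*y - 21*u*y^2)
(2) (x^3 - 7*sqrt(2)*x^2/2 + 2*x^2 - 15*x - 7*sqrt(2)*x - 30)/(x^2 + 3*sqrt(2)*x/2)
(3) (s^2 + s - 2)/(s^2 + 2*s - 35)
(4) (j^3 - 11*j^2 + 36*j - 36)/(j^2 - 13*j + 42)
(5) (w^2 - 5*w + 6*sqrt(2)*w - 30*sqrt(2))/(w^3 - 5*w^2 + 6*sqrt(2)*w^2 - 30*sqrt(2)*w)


(1) = (-u - 5)/(-u^2 + 3*u*y)
(2) = (4*x^2 + x*(8 - 20*sqrt(2)) - 40*sqrt(2))/(4*x)
(3) = (s^2 + s - 2)/(s^2 + 2*s - 35)
(4) = (j^2 - 5*j + 6)/(j - 7)
(5) = 1/w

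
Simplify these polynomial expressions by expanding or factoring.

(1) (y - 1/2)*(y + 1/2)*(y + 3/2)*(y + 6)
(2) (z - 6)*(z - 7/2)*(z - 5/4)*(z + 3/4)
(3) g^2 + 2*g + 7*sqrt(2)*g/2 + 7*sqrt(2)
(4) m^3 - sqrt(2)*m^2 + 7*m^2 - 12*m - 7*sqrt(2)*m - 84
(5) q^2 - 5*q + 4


(1) = y^4 + 15*y^3/2 + 35*y^2/4 - 15*y/8 - 9/4
(2) = z^4 - 10*z^3 + 397*z^2/16 - 51*z/32 - 315/16
(3) = (g + 2)*(g + 7*sqrt(2)/2)
(4) = (m + 7)*(m - 3*sqrt(2))*(m + 2*sqrt(2))
(5) = (q - 4)*(q - 1)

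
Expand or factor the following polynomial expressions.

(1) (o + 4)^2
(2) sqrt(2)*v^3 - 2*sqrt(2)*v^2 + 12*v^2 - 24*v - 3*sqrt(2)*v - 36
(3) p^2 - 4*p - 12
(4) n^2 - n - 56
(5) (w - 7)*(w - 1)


(1) = o^2 + 8*o + 16
(2) = (v - 3)*(v + 6*sqrt(2))*(sqrt(2)*v + sqrt(2))
(3) = (p - 6)*(p + 2)
(4) = (n - 8)*(n + 7)
(5) = w^2 - 8*w + 7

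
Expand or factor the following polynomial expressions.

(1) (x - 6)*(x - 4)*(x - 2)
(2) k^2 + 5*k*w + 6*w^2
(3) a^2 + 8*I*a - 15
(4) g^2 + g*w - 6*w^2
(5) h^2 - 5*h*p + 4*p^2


(1) = x^3 - 12*x^2 + 44*x - 48
(2) = (k + 2*w)*(k + 3*w)
(3) = (a + 3*I)*(a + 5*I)
(4) = (g - 2*w)*(g + 3*w)
(5) = (h - 4*p)*(h - p)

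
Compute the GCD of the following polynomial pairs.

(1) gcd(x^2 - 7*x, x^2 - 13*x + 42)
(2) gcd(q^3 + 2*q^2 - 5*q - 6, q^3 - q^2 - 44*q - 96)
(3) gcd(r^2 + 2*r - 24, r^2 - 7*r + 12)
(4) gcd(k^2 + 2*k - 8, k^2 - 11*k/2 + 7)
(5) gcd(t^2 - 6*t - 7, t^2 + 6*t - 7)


(1) = x - 7
(2) = gcd((q - 2)*(q + 1)*(q + 3), (q - 8)*(q + 3)*(q + 4)) = q + 3
(3) = gcd((r - 4)*(r + 6), (r - 4)*(r - 3)) = r - 4
(4) = gcd((k - 2)*(k + 4), (k - 7/2)*(k - 2)) = k - 2
(5) = gcd((t - 7)*(t + 1), (t - 1)*(t + 7)) = 1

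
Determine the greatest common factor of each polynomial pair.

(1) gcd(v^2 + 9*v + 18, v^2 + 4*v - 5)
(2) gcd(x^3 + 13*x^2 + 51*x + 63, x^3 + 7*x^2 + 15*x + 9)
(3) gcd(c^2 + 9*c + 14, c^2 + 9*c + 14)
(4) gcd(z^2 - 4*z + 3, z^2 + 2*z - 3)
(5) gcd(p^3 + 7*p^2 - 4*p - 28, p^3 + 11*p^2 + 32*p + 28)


(1) = gcd((v + 3)*(v + 6), (v - 1)*(v + 5)) = 1
(2) = x^2 + 6*x + 9
(3) = c^2 + 9*c + 14
(4) = gcd((z - 3)*(z - 1), (z - 1)*(z + 3)) = z - 1
(5) = p^2 + 9*p + 14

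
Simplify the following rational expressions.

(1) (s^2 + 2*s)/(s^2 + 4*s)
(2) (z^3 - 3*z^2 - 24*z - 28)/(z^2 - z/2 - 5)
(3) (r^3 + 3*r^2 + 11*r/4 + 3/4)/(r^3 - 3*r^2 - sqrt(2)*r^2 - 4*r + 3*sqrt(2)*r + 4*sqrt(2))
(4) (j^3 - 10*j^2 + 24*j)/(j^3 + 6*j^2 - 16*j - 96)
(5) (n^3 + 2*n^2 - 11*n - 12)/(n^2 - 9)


(1) = (s + 2)/(s + 4)
(2) = (2*z^2 - 10*z - 28)/(2*z - 5)
(3) = (4*r^2 + 8*r + 3)/(4*r^2 + r*(-16 - 4*sqrt(2)) + 16*sqrt(2))
(4) = (j^2 - 6*j)/(j^2 + 10*j + 24)
(5) = (n^2 + 5*n + 4)/(n + 3)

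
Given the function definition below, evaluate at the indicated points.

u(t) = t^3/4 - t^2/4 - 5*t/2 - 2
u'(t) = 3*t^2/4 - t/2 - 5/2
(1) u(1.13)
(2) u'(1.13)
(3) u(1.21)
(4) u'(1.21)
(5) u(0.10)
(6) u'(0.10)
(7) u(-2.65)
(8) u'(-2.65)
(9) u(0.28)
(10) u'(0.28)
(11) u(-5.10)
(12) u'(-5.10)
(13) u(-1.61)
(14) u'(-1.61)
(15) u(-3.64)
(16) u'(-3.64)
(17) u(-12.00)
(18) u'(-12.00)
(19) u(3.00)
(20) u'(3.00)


(1) = -4.78
(2) = -2.11
(3) = -4.95
(4) = -2.01
(5) = -2.25
(6) = -2.54
(7) = -1.78
(8) = 4.09
(9) = -2.71
(10) = -2.58
(11) = -28.92
(12) = 19.56
(13) = 0.33
(14) = 0.25
(15) = -8.27
(16) = 9.26
(17) = -440.00
(18) = 111.50
(19) = -5.00
(20) = 2.75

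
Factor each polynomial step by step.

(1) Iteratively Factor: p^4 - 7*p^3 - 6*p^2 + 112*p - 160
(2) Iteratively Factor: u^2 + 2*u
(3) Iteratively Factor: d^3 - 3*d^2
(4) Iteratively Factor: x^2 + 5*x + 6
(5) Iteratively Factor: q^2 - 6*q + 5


(1) = (p - 5)*(p^3 - 2*p^2 - 16*p + 32) = (p - 5)*(p + 4)*(p^2 - 6*p + 8) = (p - 5)*(p - 4)*(p + 4)*(p - 2)
(2) = (u + 2)*(u)
(3) = (d)*(d^2 - 3*d) = d^2*(d - 3)
(4) = (x + 3)*(x + 2)
(5) = (q - 1)*(q - 5)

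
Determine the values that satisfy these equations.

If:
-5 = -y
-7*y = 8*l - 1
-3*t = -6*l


Then:
l = -17/4
t = -17/2
y = 5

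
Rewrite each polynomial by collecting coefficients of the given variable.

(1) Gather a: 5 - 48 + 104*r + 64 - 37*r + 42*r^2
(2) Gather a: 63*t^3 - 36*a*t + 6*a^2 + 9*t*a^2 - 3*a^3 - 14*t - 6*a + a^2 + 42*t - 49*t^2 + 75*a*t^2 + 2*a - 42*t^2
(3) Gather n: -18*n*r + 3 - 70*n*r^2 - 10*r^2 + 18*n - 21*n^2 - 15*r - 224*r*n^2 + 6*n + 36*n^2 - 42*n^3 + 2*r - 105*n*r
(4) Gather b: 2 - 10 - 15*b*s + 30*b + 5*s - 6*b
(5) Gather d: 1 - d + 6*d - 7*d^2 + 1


(1) = 42*r^2 + 67*r + 21
(2) = -3*a^3 + a^2*(9*t + 7) + a*(75*t^2 - 36*t - 4) + 63*t^3 - 91*t^2 + 28*t
(3) = -42*n^3 + n^2*(15 - 224*r) + n*(-70*r^2 - 123*r + 24) - 10*r^2 - 13*r + 3
(4) = b*(24 - 15*s) + 5*s - 8
(5) = -7*d^2 + 5*d + 2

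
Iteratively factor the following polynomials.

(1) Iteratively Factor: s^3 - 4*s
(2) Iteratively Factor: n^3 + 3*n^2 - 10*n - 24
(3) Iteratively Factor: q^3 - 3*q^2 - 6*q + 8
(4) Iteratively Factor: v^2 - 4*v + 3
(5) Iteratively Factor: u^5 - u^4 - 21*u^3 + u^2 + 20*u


(1) = (s + 2)*(s^2 - 2*s) = s*(s + 2)*(s - 2)
(2) = (n + 4)*(n^2 - n - 6) = (n - 3)*(n + 4)*(n + 2)
(3) = (q - 1)*(q^2 - 2*q - 8) = (q - 4)*(q - 1)*(q + 2)
(4) = (v - 1)*(v - 3)
(5) = (u - 1)*(u^4 - 21*u^2 - 20*u) = (u - 1)*(u + 1)*(u^3 - u^2 - 20*u) = u*(u - 1)*(u + 1)*(u^2 - u - 20) = u*(u - 5)*(u - 1)*(u + 1)*(u + 4)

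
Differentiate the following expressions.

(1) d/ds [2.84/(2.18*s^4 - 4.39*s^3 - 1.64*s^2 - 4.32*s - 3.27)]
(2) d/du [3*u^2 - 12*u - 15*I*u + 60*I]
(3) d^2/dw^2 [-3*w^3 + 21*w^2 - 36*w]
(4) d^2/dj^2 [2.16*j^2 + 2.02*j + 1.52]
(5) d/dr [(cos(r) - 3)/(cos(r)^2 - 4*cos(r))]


(1) = (-24.7648*s^3 + 37.4028*s^2 + 9.3152*s + 12.2688)/(-2.18*s^4 + 4.39*s^3 + 1.64*s^2 + 4.32*s + 3.27)^2
(2) = 6*u - 12 - 15*I
(3) = 42 - 18*w
(4) = 4.32000000000000
(5) = (sin(r) + 12*sin(r)/cos(r)^2 - 6*tan(r))/(cos(r) - 4)^2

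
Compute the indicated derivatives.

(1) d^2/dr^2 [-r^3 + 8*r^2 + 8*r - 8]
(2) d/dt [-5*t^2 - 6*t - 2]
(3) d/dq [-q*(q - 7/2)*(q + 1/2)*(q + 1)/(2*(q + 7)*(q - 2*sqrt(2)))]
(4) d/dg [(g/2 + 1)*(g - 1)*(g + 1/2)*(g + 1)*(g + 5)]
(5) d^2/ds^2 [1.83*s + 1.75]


(1) = 16 - 6*r
(2) = -10*t - 6
(3) = (-4*q^5 - 38*q^4 + 12*sqrt(2)*q^4 + 56*q^3 + 96*sqrt(2)*q^3 - 187*sqrt(2)*q^2 + 63*q^2 - 266*sqrt(2)*q - 49*sqrt(2))/(4*(q^4 - 4*sqrt(2)*q^3 + 14*q^3 - 56*sqrt(2)*q^2 + 57*q^2 - 196*sqrt(2)*q + 112*q + 392))
(4) = 5*g^4/2 + 15*g^3 + 75*g^2/4 - 5*g/2 - 27/4
(5) = 0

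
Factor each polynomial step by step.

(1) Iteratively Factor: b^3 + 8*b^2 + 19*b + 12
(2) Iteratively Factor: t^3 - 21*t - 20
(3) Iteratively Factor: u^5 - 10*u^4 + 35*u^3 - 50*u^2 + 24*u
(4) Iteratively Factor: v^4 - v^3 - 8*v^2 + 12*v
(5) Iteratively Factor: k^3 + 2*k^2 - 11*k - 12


(1) = (b + 3)*(b^2 + 5*b + 4) = (b + 1)*(b + 3)*(b + 4)
(2) = (t + 4)*(t^2 - 4*t - 5) = (t + 1)*(t + 4)*(t - 5)
(3) = (u - 2)*(u^4 - 8*u^3 + 19*u^2 - 12*u) = (u - 2)*(u - 1)*(u^3 - 7*u^2 + 12*u) = (u - 4)*(u - 2)*(u - 1)*(u^2 - 3*u) = u*(u - 4)*(u - 2)*(u - 1)*(u - 3)
(4) = (v - 2)*(v^3 + v^2 - 6*v) = (v - 2)*(v + 3)*(v^2 - 2*v) = v*(v - 2)*(v + 3)*(v - 2)
(5) = (k + 1)*(k^2 + k - 12) = (k + 1)*(k + 4)*(k - 3)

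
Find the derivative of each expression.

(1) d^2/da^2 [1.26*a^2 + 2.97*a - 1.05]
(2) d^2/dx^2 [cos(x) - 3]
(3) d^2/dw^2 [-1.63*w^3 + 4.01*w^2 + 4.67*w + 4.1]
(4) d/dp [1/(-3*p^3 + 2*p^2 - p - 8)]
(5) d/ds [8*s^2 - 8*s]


(1) = 2.52000000000000
(2) = -cos(x)
(3) = 8.02 - 9.78*w
(4) = (9*p^2 - 4*p + 1)/(3*p^3 - 2*p^2 + p + 8)^2
(5) = 16*s - 8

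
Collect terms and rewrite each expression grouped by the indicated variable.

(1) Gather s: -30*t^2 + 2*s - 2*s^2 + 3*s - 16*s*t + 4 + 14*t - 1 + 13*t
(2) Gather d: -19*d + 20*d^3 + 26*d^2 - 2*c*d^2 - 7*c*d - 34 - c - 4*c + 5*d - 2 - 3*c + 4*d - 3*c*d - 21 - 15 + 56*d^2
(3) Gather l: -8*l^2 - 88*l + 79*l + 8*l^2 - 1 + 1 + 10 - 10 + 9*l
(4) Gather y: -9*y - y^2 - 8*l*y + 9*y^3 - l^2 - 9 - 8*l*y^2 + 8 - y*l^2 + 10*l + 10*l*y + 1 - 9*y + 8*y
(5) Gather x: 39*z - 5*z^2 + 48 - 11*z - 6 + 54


(1) = -2*s^2 + s*(5 - 16*t) - 30*t^2 + 27*t + 3
(2) = -8*c + 20*d^3 + d^2*(82 - 2*c) + d*(-10*c - 10) - 72
(3) = 0
(4) = -l^2 + 10*l + 9*y^3 + y^2*(-8*l - 1) + y*(-l^2 + 2*l - 10)
(5) = -5*z^2 + 28*z + 96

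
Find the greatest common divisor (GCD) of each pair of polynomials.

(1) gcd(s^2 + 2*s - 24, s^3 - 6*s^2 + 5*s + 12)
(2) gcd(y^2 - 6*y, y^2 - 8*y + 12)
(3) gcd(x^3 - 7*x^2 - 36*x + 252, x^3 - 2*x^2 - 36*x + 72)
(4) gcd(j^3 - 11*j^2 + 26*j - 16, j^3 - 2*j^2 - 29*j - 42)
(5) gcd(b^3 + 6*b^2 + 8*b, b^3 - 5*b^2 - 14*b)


(1) = gcd((s - 4)*(s + 6), (s - 4)*(s - 3)*(s + 1)) = s - 4
(2) = y - 6
(3) = x^2 - 36
(4) = 1
(5) = b^2 + 2*b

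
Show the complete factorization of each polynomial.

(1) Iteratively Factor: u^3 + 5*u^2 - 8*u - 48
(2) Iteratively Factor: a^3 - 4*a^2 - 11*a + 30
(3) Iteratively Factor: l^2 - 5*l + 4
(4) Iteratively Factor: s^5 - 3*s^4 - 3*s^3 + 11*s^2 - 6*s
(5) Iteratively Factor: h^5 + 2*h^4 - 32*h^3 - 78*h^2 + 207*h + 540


(1) = (u + 4)*(u^2 + u - 12) = (u - 3)*(u + 4)*(u + 4)
(2) = (a - 2)*(a^2 - 2*a - 15) = (a - 5)*(a - 2)*(a + 3)
(3) = (l - 4)*(l - 1)
(4) = (s + 2)*(s^4 - 5*s^3 + 7*s^2 - 3*s) = (s - 1)*(s + 2)*(s^3 - 4*s^2 + 3*s) = (s - 1)^2*(s + 2)*(s^2 - 3*s) = (s - 3)*(s - 1)^2*(s + 2)*(s)
(5) = (h + 3)*(h^4 - h^3 - 29*h^2 + 9*h + 180) = (h + 3)*(h + 4)*(h^3 - 5*h^2 - 9*h + 45) = (h - 3)*(h + 3)*(h + 4)*(h^2 - 2*h - 15) = (h - 5)*(h - 3)*(h + 3)*(h + 4)*(h + 3)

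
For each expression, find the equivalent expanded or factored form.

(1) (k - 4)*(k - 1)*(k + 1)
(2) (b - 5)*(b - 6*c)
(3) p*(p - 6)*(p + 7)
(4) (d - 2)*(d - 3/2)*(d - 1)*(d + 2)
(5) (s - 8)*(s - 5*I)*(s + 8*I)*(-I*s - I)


(1) = k^3 - 4*k^2 - k + 4
(2) = b^2 - 6*b*c - 5*b + 30*c
(3) = p^3 + p^2 - 42*p
(4) = d^4 - 5*d^3/2 - 5*d^2/2 + 10*d - 6
(5) = -I*s^4 + 3*s^3 + 7*I*s^3 - 21*s^2 - 32*I*s^2 - 24*s + 280*I*s + 320*I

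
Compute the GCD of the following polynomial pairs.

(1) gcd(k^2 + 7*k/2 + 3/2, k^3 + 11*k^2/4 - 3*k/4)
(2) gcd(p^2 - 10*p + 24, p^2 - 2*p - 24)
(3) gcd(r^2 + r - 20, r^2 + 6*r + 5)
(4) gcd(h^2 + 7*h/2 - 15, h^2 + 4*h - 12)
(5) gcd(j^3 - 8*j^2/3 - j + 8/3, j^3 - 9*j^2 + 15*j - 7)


(1) = k + 3
(2) = gcd((p - 6)*(p - 4), (p - 6)*(p + 4)) = p - 6
(3) = gcd((r - 4)*(r + 5), (r + 1)*(r + 5)) = r + 5
(4) = gcd((h - 5/2)*(h + 6), (h - 2)*(h + 6)) = h + 6
(5) = j - 1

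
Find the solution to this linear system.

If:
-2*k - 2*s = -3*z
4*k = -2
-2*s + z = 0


Then:
k = -1/2
s = -1/4
z = -1/2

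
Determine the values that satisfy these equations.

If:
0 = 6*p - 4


Then:
p = 2/3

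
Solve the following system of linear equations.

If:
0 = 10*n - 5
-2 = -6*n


Then:
No Solution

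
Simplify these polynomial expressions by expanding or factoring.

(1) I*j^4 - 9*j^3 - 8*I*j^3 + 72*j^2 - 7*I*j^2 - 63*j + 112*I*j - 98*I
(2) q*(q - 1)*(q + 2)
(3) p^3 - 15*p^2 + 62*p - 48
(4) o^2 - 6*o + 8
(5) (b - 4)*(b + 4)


(1) = (j - 7)*(j + 2*I)*(j + 7*I)*(I*j - I)
(2) = q^3 + q^2 - 2*q
(3) = (p - 8)*(p - 6)*(p - 1)
(4) = (o - 4)*(o - 2)
(5) = b^2 - 16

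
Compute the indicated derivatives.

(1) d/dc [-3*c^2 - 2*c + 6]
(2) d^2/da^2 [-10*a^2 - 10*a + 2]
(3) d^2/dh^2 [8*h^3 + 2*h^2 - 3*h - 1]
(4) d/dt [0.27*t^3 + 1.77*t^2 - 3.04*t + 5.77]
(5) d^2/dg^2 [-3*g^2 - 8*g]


(1) = -6*c - 2
(2) = -20
(3) = 48*h + 4
(4) = 0.81*t^2 + 3.54*t - 3.04
(5) = -6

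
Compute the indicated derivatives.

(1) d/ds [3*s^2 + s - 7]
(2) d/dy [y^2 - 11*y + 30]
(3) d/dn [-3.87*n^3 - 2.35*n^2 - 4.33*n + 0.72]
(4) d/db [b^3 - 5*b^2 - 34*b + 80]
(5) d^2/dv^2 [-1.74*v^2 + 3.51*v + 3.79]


(1) = 6*s + 1
(2) = 2*y - 11
(3) = -11.61*n^2 - 4.7*n - 4.33
(4) = 3*b^2 - 10*b - 34
(5) = -3.48000000000000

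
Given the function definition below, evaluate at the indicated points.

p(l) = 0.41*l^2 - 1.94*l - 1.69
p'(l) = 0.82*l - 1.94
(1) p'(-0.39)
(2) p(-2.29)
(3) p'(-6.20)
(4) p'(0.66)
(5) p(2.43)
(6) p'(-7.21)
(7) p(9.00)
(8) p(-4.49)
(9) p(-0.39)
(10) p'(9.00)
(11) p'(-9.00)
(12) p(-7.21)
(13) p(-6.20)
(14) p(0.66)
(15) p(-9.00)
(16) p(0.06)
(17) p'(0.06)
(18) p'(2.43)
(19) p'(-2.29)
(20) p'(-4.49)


(1) = -2.26
(2) = 4.90
(3) = -7.02
(4) = -1.40
(5) = -3.98
(6) = -7.85
(7) = 14.06
(8) = 15.29
(9) = -0.87
(10) = 5.44
(11) = -9.32
(12) = 33.61
(13) = 26.10
(14) = -2.79
(15) = 48.98
(16) = -1.80
(17) = -1.89
(18) = 0.05
(19) = -3.82
(20) = -5.62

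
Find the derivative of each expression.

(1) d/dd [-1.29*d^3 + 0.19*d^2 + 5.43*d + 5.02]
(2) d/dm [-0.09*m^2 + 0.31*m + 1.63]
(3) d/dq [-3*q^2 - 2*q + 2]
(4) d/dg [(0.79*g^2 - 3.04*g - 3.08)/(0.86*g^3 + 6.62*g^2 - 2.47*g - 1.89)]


(1) = -3.87*d^2 + 0.38*d + 5.43
(2) = 0.31 - 0.18*m
(3) = -6*q - 2
(4) = (-0.6794*g^4 + 5.2288*g^3 + 26.1199*g^2 + 37.793*g - 1.862)/(0.7396*g^6 + 11.3864*g^5 + 39.576*g^4 - 35.9536*g^3 - 18.9227*g^2 + 9.3366*g + 3.5721)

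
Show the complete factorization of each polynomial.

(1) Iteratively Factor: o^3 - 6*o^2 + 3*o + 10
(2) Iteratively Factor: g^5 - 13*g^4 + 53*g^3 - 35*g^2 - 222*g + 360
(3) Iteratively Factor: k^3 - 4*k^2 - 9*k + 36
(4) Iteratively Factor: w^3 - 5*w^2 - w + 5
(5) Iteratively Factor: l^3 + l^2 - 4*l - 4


(1) = (o + 1)*(o^2 - 7*o + 10) = (o - 5)*(o + 1)*(o - 2)
(2) = (g - 5)*(g^4 - 8*g^3 + 13*g^2 + 30*g - 72) = (g - 5)*(g - 3)*(g^3 - 5*g^2 - 2*g + 24) = (g - 5)*(g - 3)*(g + 2)*(g^2 - 7*g + 12) = (g - 5)*(g - 3)^2*(g + 2)*(g - 4)
(3) = (k - 3)*(k^2 - k - 12) = (k - 4)*(k - 3)*(k + 3)
(4) = (w - 5)*(w^2 - 1) = (w - 5)*(w - 1)*(w + 1)
(5) = (l + 2)*(l^2 - l - 2) = (l + 1)*(l + 2)*(l - 2)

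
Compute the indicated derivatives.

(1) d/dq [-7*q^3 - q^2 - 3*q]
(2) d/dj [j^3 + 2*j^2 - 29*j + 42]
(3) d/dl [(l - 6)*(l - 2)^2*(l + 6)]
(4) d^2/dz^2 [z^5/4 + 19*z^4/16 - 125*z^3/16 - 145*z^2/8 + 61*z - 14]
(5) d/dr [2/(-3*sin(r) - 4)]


(1) = -21*q^2 - 2*q - 3
(2) = 3*j^2 + 4*j - 29
(3) = 4*l^3 - 12*l^2 - 64*l + 144
(4) = 5*z^3 + 57*z^2/4 - 375*z/8 - 145/4
(5) = 6*cos(r)/(3*sin(r) + 4)^2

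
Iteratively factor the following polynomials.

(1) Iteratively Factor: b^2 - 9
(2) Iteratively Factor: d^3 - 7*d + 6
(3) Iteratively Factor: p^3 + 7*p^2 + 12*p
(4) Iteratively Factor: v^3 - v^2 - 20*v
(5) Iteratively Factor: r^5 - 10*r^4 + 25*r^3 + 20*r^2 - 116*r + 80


(1) = (b - 3)*(b + 3)
(2) = (d + 3)*(d^2 - 3*d + 2) = (d - 1)*(d + 3)*(d - 2)
(3) = (p + 4)*(p^2 + 3*p) = p*(p + 4)*(p + 3)
(4) = (v + 4)*(v^2 - 5*v) = v*(v + 4)*(v - 5)
(5) = (r - 4)*(r^4 - 6*r^3 + r^2 + 24*r - 20) = (r - 4)*(r - 1)*(r^3 - 5*r^2 - 4*r + 20) = (r - 4)*(r - 2)*(r - 1)*(r^2 - 3*r - 10) = (r - 5)*(r - 4)*(r - 2)*(r - 1)*(r + 2)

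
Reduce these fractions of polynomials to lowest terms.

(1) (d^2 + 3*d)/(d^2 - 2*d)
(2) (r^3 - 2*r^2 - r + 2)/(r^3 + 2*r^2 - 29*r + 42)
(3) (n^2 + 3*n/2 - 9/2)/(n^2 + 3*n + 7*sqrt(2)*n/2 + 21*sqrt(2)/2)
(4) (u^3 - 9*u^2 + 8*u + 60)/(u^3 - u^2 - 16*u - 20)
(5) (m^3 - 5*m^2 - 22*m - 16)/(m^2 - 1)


(1) = (d + 3)/(d - 2)
(2) = (r^2 - 1)/(r^2 + 4*r - 21)
(3) = (4*n - 6)/(4*n + 14*sqrt(2))
(4) = (u - 6)/(u + 2)
(5) = (m^2 - 6*m - 16)/(m - 1)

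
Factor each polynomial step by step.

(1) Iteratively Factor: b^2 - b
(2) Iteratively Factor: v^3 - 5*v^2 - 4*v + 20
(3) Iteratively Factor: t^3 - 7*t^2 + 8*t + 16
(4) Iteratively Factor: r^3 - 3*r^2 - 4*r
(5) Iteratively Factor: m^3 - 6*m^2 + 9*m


(1) = (b)*(b - 1)
(2) = (v - 2)*(v^2 - 3*v - 10) = (v - 2)*(v + 2)*(v - 5)
(3) = (t - 4)*(t^2 - 3*t - 4) = (t - 4)^2*(t + 1)
(4) = (r + 1)*(r^2 - 4*r) = r*(r + 1)*(r - 4)
(5) = (m)*(m^2 - 6*m + 9) = m*(m - 3)*(m - 3)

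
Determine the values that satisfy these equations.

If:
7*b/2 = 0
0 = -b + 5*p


Then:
b = 0
p = 0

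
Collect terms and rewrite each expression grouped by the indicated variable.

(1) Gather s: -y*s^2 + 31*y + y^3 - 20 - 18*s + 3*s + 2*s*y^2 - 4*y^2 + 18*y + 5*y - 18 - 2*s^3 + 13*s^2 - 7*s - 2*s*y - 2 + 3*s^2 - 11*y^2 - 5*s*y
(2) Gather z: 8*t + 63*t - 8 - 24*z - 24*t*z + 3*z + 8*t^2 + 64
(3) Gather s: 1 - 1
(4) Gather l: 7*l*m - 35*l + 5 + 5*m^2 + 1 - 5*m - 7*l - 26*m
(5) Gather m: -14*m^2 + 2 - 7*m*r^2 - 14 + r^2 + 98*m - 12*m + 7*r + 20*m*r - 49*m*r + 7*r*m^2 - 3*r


(1) = -2*s^3 + s^2*(16 - y) + s*(2*y^2 - 7*y - 22) + y^3 - 15*y^2 + 54*y - 40
(2) = 8*t^2 + 71*t + z*(-24*t - 21) + 56
(3) = 0
(4) = l*(7*m - 42) + 5*m^2 - 31*m + 6
(5) = m^2*(7*r - 14) + m*(-7*r^2 - 29*r + 86) + r^2 + 4*r - 12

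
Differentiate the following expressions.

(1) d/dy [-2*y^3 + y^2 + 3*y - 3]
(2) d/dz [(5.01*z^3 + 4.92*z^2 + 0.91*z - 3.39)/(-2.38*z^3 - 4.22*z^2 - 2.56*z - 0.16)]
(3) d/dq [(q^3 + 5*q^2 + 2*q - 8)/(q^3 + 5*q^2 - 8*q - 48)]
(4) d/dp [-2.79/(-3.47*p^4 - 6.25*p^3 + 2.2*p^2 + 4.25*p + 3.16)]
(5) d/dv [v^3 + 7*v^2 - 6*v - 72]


(1) = -6*y^2 + 2*y + 3
(2) = (-9.4326*z^4 - 21.3196*z^3 - 35.3644*z^2 - 30.186*z - 8.824)/(5.6644*z^6 + 20.0872*z^5 + 29.994*z^4 + 22.368*z^3 + 7.904*z^2 + 0.8192*z + 0.0256)
(3) = 10*(-2*q - 1)/(q^4 + 2*q^3 - 23*q^2 - 24*q + 144)
(4) = (-38.7252*p^3 - 52.3125*p^2 + 12.276*p + 11.8575)/(-3.47*p^4 - 6.25*p^3 + 2.2*p^2 + 4.25*p + 3.16)^2
(5) = 3*v^2 + 14*v - 6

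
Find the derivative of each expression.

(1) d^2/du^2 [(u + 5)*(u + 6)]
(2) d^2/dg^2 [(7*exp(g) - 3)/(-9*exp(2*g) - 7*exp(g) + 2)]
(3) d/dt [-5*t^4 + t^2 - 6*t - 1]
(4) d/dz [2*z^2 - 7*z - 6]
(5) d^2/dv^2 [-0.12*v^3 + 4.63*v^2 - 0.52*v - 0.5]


(1) = 2
(2) = (-567*exp(4*g) + 1413*exp(3*g) - 189*exp(2*g) + 265*exp(g) + 14)*exp(g)/(729*exp(6*g) + 1701*exp(5*g) + 837*exp(4*g) - 413*exp(3*g) - 186*exp(2*g) + 84*exp(g) - 8)
(3) = -20*t^3 + 2*t - 6
(4) = 4*z - 7
(5) = 9.26 - 0.72*v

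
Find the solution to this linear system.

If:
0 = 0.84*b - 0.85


Then:
b = 1.01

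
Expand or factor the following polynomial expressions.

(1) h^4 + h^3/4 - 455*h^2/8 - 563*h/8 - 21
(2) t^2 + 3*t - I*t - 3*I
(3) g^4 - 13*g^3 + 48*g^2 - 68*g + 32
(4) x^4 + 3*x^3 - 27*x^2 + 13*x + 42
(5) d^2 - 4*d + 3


(1) = (h - 8)*(h + 1/2)*(h + 3/4)*(h + 7)
(2) = (t + 3)*(t - I)
(3) = (g - 8)*(g - 2)^2*(g - 1)
(4) = (x - 3)*(x - 2)*(x + 1)*(x + 7)
(5) = (d - 3)*(d - 1)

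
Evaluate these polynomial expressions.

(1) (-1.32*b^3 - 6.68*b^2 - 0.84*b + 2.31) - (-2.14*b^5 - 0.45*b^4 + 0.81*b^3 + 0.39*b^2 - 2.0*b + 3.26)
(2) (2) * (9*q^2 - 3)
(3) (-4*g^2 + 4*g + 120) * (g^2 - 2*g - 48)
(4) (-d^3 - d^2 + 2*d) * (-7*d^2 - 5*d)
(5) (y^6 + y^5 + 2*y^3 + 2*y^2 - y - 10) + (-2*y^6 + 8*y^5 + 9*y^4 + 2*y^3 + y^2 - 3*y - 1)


(1) = 2.14*b^5 + 0.45*b^4 - 2.13*b^3 - 7.07*b^2 + 1.16*b - 0.95
(2) = 18*q^2 - 6
(3) = -4*g^4 + 12*g^3 + 304*g^2 - 432*g - 5760
(4) = 7*d^5 + 12*d^4 - 9*d^3 - 10*d^2
(5) = -y^6 + 9*y^5 + 9*y^4 + 4*y^3 + 3*y^2 - 4*y - 11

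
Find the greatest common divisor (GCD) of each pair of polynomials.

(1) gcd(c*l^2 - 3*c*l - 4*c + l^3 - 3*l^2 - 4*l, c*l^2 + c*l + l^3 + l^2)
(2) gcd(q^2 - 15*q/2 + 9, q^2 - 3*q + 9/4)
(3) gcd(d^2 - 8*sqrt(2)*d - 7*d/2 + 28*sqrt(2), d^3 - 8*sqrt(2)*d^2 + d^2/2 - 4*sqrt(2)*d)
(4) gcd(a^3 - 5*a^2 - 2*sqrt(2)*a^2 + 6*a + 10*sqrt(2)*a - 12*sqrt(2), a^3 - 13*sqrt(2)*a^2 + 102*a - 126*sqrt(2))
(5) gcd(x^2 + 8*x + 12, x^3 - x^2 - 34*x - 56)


(1) = gcd((c + l)*(l - 4)*(l + 1), l*(c + l)*(l + 1)) = c*l + c + l^2 + l
(2) = q - 3/2
(3) = d - 8*sqrt(2)
(4) = 1
(5) = x + 2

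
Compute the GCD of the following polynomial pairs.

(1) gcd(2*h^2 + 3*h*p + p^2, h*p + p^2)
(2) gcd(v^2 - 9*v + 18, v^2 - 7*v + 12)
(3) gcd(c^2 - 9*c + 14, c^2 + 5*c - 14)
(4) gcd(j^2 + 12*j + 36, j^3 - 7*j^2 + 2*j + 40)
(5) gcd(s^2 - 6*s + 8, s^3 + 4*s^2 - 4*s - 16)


(1) = gcd((h + p)*(2*h + p), p*(h + p)) = h + p
(2) = gcd((v - 6)*(v - 3), (v - 4)*(v - 3)) = v - 3
(3) = gcd((c - 7)*(c - 2), (c - 2)*(c + 7)) = c - 2
(4) = gcd((j + 6)^2, (j - 5)*(j - 4)*(j + 2)) = 1
(5) = s - 2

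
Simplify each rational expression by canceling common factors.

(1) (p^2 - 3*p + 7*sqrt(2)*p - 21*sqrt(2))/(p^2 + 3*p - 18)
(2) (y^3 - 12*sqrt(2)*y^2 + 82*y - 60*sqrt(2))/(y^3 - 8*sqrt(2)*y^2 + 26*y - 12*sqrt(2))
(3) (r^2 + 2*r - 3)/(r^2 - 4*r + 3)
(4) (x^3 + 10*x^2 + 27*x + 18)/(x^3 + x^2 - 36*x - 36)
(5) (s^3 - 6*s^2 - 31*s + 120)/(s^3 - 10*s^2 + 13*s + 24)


(1) = (p + 7*sqrt(2))/(p + 6)
(2) = (y - 5*sqrt(2))/(y - sqrt(2))
(3) = (r + 3)/(r - 3)
(4) = (x + 3)/(x - 6)
(5) = (s + 5)/(s + 1)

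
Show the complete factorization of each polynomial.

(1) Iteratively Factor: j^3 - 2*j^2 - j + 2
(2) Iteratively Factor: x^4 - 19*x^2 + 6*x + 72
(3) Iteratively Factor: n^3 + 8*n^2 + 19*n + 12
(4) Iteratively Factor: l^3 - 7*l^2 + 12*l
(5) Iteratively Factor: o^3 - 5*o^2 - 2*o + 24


(1) = (j + 1)*(j^2 - 3*j + 2) = (j - 2)*(j + 1)*(j - 1)
(2) = (x + 4)*(x^3 - 4*x^2 - 3*x + 18) = (x - 3)*(x + 4)*(x^2 - x - 6) = (x - 3)*(x + 2)*(x + 4)*(x - 3)
(3) = (n + 1)*(n^2 + 7*n + 12) = (n + 1)*(n + 4)*(n + 3)
(4) = (l - 4)*(l^2 - 3*l) = (l - 4)*(l - 3)*(l)
(5) = (o + 2)*(o^2 - 7*o + 12) = (o - 4)*(o + 2)*(o - 3)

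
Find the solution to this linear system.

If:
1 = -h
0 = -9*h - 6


Then:
No Solution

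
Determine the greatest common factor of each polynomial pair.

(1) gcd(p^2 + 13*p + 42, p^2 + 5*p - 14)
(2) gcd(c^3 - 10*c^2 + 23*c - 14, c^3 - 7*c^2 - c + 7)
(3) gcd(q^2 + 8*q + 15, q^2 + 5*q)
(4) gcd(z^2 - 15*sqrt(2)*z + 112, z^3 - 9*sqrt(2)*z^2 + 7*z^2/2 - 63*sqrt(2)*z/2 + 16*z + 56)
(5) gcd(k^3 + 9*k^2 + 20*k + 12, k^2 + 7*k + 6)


(1) = p + 7
(2) = c^2 - 8*c + 7
(3) = gcd((q + 3)*(q + 5), q*(q + 5)) = q + 5
(4) = z - 8*sqrt(2)
(5) = k^2 + 7*k + 6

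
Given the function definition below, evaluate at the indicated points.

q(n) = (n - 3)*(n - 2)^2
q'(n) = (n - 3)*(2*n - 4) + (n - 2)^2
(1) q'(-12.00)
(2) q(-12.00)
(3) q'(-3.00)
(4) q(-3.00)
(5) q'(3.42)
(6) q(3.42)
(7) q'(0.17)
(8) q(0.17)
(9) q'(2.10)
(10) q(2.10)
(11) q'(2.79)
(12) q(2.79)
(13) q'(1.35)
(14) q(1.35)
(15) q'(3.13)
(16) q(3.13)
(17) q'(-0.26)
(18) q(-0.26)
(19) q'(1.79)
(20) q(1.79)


(1) = 616.00
(2) = -2940.00
(3) = 85.00
(4) = -150.00
(5) = 3.21
(6) = 0.85
(7) = 13.71
(8) = -9.48
(9) = -0.17
(10) = -0.01
(11) = 0.29
(12) = -0.13
(13) = 2.57
(14) = -0.70
(15) = 1.57
(16) = 0.17
(17) = 19.84
(18) = -16.65
(19) = 0.55
(20) = -0.05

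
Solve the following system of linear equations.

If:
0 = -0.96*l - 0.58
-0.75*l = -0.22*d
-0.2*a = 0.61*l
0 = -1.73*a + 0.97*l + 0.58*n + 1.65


Then:
a = 1.84
d = -2.06
l = -0.60
n = 3.66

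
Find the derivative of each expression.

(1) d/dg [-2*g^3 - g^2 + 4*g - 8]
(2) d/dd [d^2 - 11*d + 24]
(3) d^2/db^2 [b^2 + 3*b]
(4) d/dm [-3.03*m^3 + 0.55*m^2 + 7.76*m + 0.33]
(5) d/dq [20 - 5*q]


(1) = -6*g^2 - 2*g + 4
(2) = 2*d - 11
(3) = 2
(4) = -9.09*m^2 + 1.1*m + 7.76
(5) = -5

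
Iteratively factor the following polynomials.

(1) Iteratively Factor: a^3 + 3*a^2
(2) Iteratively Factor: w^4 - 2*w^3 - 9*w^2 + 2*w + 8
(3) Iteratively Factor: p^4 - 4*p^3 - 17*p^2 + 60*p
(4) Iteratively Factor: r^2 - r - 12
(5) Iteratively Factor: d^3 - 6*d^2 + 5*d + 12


(1) = (a + 3)*(a^2) = a*(a + 3)*(a)
(2) = (w + 2)*(w^3 - 4*w^2 - w + 4) = (w - 1)*(w + 2)*(w^2 - 3*w - 4) = (w - 4)*(w - 1)*(w + 2)*(w + 1)
(3) = (p - 3)*(p^3 - p^2 - 20*p) = p*(p - 3)*(p^2 - p - 20) = p*(p - 3)*(p + 4)*(p - 5)
(4) = (r + 3)*(r - 4)
(5) = (d - 3)*(d^2 - 3*d - 4) = (d - 3)*(d + 1)*(d - 4)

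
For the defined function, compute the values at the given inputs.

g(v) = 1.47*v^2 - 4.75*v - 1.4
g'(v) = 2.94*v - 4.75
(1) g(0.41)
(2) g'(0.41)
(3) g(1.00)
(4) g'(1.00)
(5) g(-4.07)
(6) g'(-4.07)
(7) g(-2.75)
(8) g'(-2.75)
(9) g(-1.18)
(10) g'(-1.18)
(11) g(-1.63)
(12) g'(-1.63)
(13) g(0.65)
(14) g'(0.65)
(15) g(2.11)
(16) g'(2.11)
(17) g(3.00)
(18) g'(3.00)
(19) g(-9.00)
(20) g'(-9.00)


(1) = -3.10
(2) = -3.54
(3) = -4.68
(4) = -1.81
(5) = 42.28
(6) = -16.72
(7) = 22.78
(8) = -12.83
(9) = 6.25
(10) = -8.22
(11) = 10.25
(12) = -9.54
(13) = -3.87
(14) = -2.84
(15) = -4.88
(16) = 1.45
(17) = -2.42
(18) = 4.07
(19) = 160.42
(20) = -31.21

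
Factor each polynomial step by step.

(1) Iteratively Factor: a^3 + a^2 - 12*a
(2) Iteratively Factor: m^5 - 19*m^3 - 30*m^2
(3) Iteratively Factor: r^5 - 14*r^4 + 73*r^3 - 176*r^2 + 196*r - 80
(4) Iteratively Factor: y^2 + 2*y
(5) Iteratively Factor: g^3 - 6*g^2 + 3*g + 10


(1) = (a)*(a^2 + a - 12) = a*(a - 3)*(a + 4)
(2) = (m - 5)*(m^4 + 5*m^3 + 6*m^2) = m*(m - 5)*(m^3 + 5*m^2 + 6*m) = m*(m - 5)*(m + 2)*(m^2 + 3*m) = m*(m - 5)*(m + 2)*(m + 3)*(m)
(3) = (r - 1)*(r^4 - 13*r^3 + 60*r^2 - 116*r + 80) = (r - 2)*(r - 1)*(r^3 - 11*r^2 + 38*r - 40) = (r - 4)*(r - 2)*(r - 1)*(r^2 - 7*r + 10) = (r - 4)*(r - 2)^2*(r - 1)*(r - 5)
(4) = (y + 2)*(y)
(5) = (g + 1)*(g^2 - 7*g + 10) = (g - 5)*(g + 1)*(g - 2)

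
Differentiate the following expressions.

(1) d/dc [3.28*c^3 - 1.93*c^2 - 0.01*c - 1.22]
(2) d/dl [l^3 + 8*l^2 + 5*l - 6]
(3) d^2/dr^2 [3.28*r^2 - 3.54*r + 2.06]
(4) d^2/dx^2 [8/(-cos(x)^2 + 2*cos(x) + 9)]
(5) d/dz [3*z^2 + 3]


(1) = 9.84*c^2 - 3.86*c - 0.01
(2) = 3*l^2 + 16*l + 5
(3) = 6.56000000000000
(4) = 4*(-8*sin(x)^4 + 84*sin(x)^2 + 21*cos(x) + 3*cos(3*x) - 24)/(sin(x)^2 + 2*cos(x) + 8)^3
(5) = 6*z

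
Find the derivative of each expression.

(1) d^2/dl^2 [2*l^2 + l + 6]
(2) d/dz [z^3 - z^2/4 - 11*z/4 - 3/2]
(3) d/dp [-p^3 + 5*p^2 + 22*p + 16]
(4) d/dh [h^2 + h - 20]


(1) = 4
(2) = 3*z^2 - z/2 - 11/4
(3) = -3*p^2 + 10*p + 22
(4) = 2*h + 1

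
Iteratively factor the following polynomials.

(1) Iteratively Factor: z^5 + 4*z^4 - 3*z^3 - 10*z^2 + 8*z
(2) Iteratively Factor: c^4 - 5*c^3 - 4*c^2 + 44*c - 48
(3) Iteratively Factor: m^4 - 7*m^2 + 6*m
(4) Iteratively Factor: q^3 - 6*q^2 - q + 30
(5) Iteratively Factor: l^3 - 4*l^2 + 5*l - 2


(1) = (z)*(z^4 + 4*z^3 - 3*z^2 - 10*z + 8) = z*(z + 2)*(z^3 + 2*z^2 - 7*z + 4) = z*(z + 2)*(z + 4)*(z^2 - 2*z + 1) = z*(z - 1)*(z + 2)*(z + 4)*(z - 1)
(2) = (c - 2)*(c^3 - 3*c^2 - 10*c + 24) = (c - 2)*(c + 3)*(c^2 - 6*c + 8) = (c - 2)^2*(c + 3)*(c - 4)
(3) = (m - 2)*(m^3 + 2*m^2 - 3*m) = (m - 2)*(m - 1)*(m^2 + 3*m) = m*(m - 2)*(m - 1)*(m + 3)
(4) = (q + 2)*(q^2 - 8*q + 15) = (q - 3)*(q + 2)*(q - 5)
(5) = (l - 2)*(l^2 - 2*l + 1) = (l - 2)*(l - 1)*(l - 1)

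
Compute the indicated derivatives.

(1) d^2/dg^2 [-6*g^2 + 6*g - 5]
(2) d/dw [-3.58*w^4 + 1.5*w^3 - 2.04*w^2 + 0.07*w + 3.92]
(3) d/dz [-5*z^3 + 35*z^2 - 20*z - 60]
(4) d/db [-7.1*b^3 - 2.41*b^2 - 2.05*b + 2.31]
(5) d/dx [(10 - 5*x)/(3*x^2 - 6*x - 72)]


(1) = -12
(2) = -14.32*w^3 + 4.5*w^2 - 4.08*w + 0.07
(3) = -15*z^2 + 70*z - 20
(4) = -21.3*b^2 - 4.82*b - 2.05
(5) = 5*(-x^2 + 2*x + 2*(x - 2)*(x - 1) + 24)/(3*(-x^2 + 2*x + 24)^2)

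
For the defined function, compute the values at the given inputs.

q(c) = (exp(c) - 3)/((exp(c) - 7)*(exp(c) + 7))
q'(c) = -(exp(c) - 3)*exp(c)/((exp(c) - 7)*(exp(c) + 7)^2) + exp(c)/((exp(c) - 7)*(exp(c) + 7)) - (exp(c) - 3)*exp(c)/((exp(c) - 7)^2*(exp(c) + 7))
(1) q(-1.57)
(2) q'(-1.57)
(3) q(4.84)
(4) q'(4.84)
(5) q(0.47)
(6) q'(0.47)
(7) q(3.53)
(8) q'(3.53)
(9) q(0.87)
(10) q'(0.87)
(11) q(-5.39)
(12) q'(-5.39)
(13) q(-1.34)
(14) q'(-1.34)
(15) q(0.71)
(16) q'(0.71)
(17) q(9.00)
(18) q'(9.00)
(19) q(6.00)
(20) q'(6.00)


(1) = 0.06
(2) = -0.00
(3) = 0.01
(4) = -0.01
(5) = 0.03
(6) = -0.03
(7) = 0.03
(8) = -0.03
(9) = 0.01
(10) = -0.05
(11) = 0.06
(12) = -0.00
(13) = 0.06
(14) = -0.01
(15) = 0.02
(16) = -0.04
(17) = 0.00
(18) = -0.00
(19) = 0.00
(20) = -0.00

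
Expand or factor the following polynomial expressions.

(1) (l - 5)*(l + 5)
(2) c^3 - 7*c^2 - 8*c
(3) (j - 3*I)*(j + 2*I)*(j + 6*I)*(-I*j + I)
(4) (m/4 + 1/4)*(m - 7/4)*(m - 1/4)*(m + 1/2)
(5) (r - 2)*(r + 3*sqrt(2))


(1) = l^2 - 25
(2) = c*(c - 8)*(c + 1)
(3) = -I*j^4 + 5*j^3 + I*j^3 - 5*j^2 - 12*I*j^2 + 36*j + 12*I*j - 36
(4) = m^4/4 - m^3/8 - 33*m^2/64 - 11*m/128 + 7/128
(5) = r^2 - 2*r + 3*sqrt(2)*r - 6*sqrt(2)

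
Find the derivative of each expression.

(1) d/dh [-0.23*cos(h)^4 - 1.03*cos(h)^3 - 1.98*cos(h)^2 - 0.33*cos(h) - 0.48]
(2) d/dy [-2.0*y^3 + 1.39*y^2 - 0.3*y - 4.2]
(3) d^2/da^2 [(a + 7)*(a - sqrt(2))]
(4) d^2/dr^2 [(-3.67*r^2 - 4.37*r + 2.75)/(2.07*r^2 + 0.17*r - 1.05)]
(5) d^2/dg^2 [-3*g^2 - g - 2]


(1) = (0.92*cos(h)^3 + 3.09*cos(h)^2 + 3.96*cos(h) + 0.33)*sin(h)
(2) = -6.0*y^2 + 2.78*y - 0.3
(3) = 2
(4) = (-34.86708*r^3 + 22.84038*r^2 - 51.18282*r + 2.46076)/(8.869743*r^6 + 2.185299*r^5 - 13.317966*r^4 - 2.212057*r^3 + 6.75549*r^2 + 0.562275*r - 1.157625)
(5) = -6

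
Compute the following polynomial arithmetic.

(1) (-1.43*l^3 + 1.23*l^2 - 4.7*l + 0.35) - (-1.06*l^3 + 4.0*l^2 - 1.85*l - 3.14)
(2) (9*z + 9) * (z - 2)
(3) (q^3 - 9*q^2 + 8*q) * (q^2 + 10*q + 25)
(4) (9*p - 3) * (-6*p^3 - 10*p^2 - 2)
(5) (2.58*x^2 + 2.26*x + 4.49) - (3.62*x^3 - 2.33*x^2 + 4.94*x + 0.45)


(1) = -0.37*l^3 - 2.77*l^2 - 2.85*l + 3.49
(2) = 9*z^2 - 9*z - 18
(3) = q^5 + q^4 - 57*q^3 - 145*q^2 + 200*q
(4) = -54*p^4 - 72*p^3 + 30*p^2 - 18*p + 6
(5) = -3.62*x^3 + 4.91*x^2 - 2.68*x + 4.04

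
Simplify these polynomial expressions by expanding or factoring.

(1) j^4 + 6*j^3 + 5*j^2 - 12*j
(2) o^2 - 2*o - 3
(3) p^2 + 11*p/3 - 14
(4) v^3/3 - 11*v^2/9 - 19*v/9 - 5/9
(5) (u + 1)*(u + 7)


(1) = j*(j - 1)*(j + 3)*(j + 4)
(2) = (o - 3)*(o + 1)
(3) = (p - 7/3)*(p + 6)
(4) = (v/3 + 1/3)*(v - 5)*(v + 1/3)
(5) = u^2 + 8*u + 7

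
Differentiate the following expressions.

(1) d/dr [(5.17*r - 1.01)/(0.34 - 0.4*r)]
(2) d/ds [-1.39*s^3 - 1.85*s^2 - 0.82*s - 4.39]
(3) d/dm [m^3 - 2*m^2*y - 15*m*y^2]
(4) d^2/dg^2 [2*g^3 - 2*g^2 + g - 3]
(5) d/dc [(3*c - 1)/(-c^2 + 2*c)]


(1) = (0.54152*r - 0.460292)/(0.4*r - 0.34)^3
(2) = -4.17*s^2 - 3.7*s - 0.82
(3) = 3*m^2 - 4*m*y - 15*y^2
(4) = 12*g - 4
(5) = (3*c^2 - 2*c + 2)/(c^2*(c^2 - 4*c + 4))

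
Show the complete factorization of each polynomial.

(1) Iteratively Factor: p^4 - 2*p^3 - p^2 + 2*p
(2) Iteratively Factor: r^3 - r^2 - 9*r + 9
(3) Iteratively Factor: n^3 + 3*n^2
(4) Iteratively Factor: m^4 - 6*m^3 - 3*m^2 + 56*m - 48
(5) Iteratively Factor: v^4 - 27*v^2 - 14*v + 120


(1) = (p)*(p^3 - 2*p^2 - p + 2) = p*(p + 1)*(p^2 - 3*p + 2) = p*(p - 2)*(p + 1)*(p - 1)
(2) = (r - 1)*(r^2 - 9) = (r - 3)*(r - 1)*(r + 3)
(3) = (n)*(n^2 + 3*n) = n*(n + 3)*(n)
(4) = (m - 4)*(m^3 - 2*m^2 - 11*m + 12) = (m - 4)*(m - 1)*(m^2 - m - 12) = (m - 4)*(m - 1)*(m + 3)*(m - 4)
(5) = (v - 5)*(v^3 + 5*v^2 - 2*v - 24) = (v - 5)*(v + 4)*(v^2 + v - 6) = (v - 5)*(v + 3)*(v + 4)*(v - 2)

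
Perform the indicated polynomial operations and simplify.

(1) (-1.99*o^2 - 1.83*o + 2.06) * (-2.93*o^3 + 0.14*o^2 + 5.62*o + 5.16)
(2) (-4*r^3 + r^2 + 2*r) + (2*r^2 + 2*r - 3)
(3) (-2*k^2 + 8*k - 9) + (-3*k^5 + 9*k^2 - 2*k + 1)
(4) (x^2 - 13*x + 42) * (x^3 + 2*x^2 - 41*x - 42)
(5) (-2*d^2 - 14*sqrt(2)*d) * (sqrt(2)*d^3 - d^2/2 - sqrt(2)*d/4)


(1) = 5.8307*o^5 + 5.0833*o^4 - 17.4758*o^3 - 20.2646*o^2 + 2.1344*o + 10.6296
(2) = -4*r^3 + 3*r^2 + 4*r - 3
(3) = -3*k^5 + 7*k^2 + 6*k - 8
(4) = x^5 - 11*x^4 - 25*x^3 + 575*x^2 - 1176*x - 1764
(5) = -2*sqrt(2)*d^5 - 27*d^4 + 15*sqrt(2)*d^3/2 + 7*d^2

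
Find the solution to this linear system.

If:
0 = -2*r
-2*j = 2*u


Then:
j = -u
r = 0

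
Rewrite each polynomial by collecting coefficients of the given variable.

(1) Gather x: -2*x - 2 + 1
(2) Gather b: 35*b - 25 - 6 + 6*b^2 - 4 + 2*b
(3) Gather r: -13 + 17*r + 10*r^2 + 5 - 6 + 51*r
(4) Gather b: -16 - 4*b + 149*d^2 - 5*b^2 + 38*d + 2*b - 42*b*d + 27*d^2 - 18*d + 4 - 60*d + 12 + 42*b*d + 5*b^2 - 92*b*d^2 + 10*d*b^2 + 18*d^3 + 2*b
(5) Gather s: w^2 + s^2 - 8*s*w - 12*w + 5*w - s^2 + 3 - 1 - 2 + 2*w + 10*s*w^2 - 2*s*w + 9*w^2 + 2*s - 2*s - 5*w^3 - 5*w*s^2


(1) = -2*x - 1
(2) = 6*b^2 + 37*b - 35
(3) = 10*r^2 + 68*r - 14
(4) = 10*b^2*d - 92*b*d^2 + 18*d^3 + 176*d^2 - 40*d
(5) = -5*s^2*w + s*(10*w^2 - 10*w) - 5*w^3 + 10*w^2 - 5*w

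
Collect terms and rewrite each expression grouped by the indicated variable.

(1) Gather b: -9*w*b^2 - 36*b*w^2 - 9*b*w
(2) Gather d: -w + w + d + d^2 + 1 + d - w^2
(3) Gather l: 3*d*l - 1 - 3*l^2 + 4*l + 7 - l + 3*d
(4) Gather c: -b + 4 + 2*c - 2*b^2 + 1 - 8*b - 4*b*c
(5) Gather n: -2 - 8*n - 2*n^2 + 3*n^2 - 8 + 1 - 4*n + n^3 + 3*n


(1) = -9*b^2*w + b*(-36*w^2 - 9*w)
(2) = d^2 + 2*d - w^2 + 1
(3) = 3*d - 3*l^2 + l*(3*d + 3) + 6
(4) = -2*b^2 - 9*b + c*(2 - 4*b) + 5
(5) = n^3 + n^2 - 9*n - 9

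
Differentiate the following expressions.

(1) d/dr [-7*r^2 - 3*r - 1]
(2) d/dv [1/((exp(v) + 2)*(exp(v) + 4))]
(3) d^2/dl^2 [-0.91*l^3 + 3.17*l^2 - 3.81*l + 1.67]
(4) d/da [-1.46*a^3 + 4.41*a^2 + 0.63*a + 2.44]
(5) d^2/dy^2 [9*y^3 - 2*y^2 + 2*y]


(1) = -14*r - 3
(2) = 2*(-exp(v) - 3)*exp(v)/(exp(4*v) + 12*exp(3*v) + 52*exp(2*v) + 96*exp(v) + 64)
(3) = 6.34 - 5.46*l
(4) = -4.38*a^2 + 8.82*a + 0.63
(5) = 54*y - 4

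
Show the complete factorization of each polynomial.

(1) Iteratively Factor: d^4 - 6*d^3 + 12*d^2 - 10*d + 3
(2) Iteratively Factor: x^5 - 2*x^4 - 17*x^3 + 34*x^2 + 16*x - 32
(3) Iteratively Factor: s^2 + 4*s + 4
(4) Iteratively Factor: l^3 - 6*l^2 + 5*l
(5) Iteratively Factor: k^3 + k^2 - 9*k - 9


(1) = (d - 3)*(d^3 - 3*d^2 + 3*d - 1) = (d - 3)*(d - 1)*(d^2 - 2*d + 1) = (d - 3)*(d - 1)^2*(d - 1)
(2) = (x + 4)*(x^4 - 6*x^3 + 7*x^2 + 6*x - 8) = (x - 2)*(x + 4)*(x^3 - 4*x^2 - x + 4) = (x - 2)*(x + 1)*(x + 4)*(x^2 - 5*x + 4) = (x - 4)*(x - 2)*(x + 1)*(x + 4)*(x - 1)
(3) = (s + 2)*(s + 2)
(4) = (l - 1)*(l^2 - 5*l) = (l - 5)*(l - 1)*(l)
(5) = (k + 3)*(k^2 - 2*k - 3) = (k - 3)*(k + 3)*(k + 1)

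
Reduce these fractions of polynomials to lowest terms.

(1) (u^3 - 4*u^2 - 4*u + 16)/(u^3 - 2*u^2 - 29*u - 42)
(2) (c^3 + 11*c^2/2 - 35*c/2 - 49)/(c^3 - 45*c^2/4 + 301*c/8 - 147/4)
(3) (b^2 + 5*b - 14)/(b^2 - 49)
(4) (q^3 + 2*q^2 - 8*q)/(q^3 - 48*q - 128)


(1) = (u^2 - 6*u + 8)/(u^2 - 4*u - 21)
(2) = (4*c^2 + 36*c + 56)/(4*c^2 - 31*c + 42)
(3) = (b - 2)/(b - 7)
(4) = (q^2 - 2*q)/(q^2 - 4*q - 32)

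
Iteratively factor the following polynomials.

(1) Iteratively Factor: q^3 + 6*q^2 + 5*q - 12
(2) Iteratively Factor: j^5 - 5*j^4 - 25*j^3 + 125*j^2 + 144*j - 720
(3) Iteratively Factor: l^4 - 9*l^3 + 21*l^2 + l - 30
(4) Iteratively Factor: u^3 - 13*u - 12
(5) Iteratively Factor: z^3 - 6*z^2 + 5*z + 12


(1) = (q + 3)*(q^2 + 3*q - 4) = (q + 3)*(q + 4)*(q - 1)
(2) = (j + 4)*(j^4 - 9*j^3 + 11*j^2 + 81*j - 180) = (j - 4)*(j + 4)*(j^3 - 5*j^2 - 9*j + 45) = (j - 4)*(j - 3)*(j + 4)*(j^2 - 2*j - 15) = (j - 4)*(j - 3)*(j + 3)*(j + 4)*(j - 5)
(3) = (l - 2)*(l^3 - 7*l^2 + 7*l + 15) = (l - 2)*(l + 1)*(l^2 - 8*l + 15) = (l - 5)*(l - 2)*(l + 1)*(l - 3)
(4) = (u + 1)*(u^2 - u - 12) = (u + 1)*(u + 3)*(u - 4)
(5) = (z + 1)*(z^2 - 7*z + 12) = (z - 3)*(z + 1)*(z - 4)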